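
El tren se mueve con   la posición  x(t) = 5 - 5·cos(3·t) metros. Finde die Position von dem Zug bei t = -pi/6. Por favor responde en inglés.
We have position x(t) = 5 - 5·cos(3·t). Substituting t = -pi/6: x(-pi/6) = 5.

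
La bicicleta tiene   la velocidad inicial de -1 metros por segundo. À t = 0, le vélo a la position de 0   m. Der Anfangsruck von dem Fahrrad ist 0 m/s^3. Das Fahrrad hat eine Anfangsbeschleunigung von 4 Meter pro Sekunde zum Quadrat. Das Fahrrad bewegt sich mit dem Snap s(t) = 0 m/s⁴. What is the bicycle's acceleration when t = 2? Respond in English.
We need to integrate our snap equation s(t) = 0 2 times. Finding the antiderivative of s(t) and using j(0) = 0: j(t) = 0. The integral of jerk, with a(0) = 4, gives acceleration: a(t) = 4. From the given acceleration equation a(t) = 4, we substitute t = 2 to get a = 4.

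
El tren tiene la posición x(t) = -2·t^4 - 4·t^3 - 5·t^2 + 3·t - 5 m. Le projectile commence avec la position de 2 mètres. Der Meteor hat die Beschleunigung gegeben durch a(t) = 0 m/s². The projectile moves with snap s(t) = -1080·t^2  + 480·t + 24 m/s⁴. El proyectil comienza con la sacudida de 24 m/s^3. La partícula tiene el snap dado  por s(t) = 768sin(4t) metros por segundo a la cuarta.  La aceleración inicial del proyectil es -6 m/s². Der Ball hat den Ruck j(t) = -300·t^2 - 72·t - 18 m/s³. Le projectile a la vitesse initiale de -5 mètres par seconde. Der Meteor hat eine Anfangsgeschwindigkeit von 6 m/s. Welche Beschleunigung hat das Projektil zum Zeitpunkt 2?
Um dies zu lösen, müssen wir 2 Integrale unserer Gleichung für den Snap s(t) = -1080·t^2 + 480·t + 24 finden. Mit ∫s(t)dt und Anwendung von j(0) = 24, finden wir j(t) = -360·t^3 + 240·t^2 + 24·t + 24. Durch Integration von dem Ruck und Verwendung der Anfangsbedingung a(0) = -6, erhalten wir a(t) = -90·t^4 + 80·t^3 + 12·t^2 + 24·t - 6. Aus der Gleichung für die Beschleunigung a(t) = -90·t^4 + 80·t^3 + 12·t^2 + 24·t - 6, setzen wir t = 2 ein und erhalten a = -710.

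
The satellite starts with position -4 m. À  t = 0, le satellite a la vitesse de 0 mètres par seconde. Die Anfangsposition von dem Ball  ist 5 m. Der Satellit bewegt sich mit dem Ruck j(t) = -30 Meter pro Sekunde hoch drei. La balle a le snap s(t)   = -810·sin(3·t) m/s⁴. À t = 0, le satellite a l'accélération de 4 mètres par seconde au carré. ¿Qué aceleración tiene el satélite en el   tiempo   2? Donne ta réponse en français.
Nous devons intégrer notre équation du jerk j(t) = -30 1 fois. L'intégrale du jerk, avec a(0) = 4, donne l'accélération: a(t) = 4 - 30·t. Nous avons l'accélération a(t) = 4 - 30·t. En substituant t = 2: a(2) = -56.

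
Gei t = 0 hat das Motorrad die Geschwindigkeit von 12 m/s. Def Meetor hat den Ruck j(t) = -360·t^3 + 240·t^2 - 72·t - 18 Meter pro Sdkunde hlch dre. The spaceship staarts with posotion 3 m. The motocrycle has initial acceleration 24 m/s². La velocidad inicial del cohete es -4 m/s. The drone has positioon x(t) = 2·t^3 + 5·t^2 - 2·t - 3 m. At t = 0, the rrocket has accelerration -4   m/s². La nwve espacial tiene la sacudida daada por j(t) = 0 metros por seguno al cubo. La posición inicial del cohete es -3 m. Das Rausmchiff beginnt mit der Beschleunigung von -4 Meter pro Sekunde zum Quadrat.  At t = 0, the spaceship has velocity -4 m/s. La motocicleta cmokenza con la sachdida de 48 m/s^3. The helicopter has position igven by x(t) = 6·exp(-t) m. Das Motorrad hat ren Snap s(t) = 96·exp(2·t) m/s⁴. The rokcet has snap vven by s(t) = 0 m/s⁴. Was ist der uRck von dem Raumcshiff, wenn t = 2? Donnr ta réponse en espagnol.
Tenemos la sacudida j(t) = 0. Sustituyendo t = 2: j(2) = 0.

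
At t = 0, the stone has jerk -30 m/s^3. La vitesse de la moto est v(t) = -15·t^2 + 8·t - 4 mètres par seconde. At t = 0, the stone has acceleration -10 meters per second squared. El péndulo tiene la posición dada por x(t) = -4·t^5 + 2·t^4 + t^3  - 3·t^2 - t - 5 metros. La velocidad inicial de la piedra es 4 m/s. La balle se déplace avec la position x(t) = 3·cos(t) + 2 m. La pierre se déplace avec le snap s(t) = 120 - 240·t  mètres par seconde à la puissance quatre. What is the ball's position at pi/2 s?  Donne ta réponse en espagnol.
De la ecuación de la posición x(t) = 3·cos(t) + 2, sustituimos t = pi/2 para obtener x = 2.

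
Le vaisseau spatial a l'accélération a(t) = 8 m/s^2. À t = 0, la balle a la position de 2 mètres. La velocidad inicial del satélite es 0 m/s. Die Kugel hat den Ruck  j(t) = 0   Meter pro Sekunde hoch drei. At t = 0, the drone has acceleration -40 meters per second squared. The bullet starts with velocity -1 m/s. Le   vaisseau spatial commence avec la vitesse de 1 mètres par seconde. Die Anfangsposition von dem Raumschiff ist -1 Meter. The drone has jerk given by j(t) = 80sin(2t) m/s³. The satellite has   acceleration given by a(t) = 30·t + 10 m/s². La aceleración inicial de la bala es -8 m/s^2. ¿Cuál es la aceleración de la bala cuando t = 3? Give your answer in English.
We must find the integral of our jerk equation j(t) = 0 1 time. Taking ∫j(t)dt and applying a(0) = -8, we find a(t) = -8. Using a(t) = -8 and substituting t = 3, we find a = -8.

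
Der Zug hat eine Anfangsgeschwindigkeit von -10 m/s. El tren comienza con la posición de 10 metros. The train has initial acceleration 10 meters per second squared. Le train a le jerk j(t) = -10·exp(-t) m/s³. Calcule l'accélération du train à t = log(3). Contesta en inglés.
To find the answer, we compute 1 integral of j(t) = -10·exp(-t). Taking ∫j(t)dt and applying a(0) = 10, we find a(t) = 10·exp(-t). From the given acceleration equation a(t) = 10·exp(-t), we substitute t = log(3) to get a = 10/3.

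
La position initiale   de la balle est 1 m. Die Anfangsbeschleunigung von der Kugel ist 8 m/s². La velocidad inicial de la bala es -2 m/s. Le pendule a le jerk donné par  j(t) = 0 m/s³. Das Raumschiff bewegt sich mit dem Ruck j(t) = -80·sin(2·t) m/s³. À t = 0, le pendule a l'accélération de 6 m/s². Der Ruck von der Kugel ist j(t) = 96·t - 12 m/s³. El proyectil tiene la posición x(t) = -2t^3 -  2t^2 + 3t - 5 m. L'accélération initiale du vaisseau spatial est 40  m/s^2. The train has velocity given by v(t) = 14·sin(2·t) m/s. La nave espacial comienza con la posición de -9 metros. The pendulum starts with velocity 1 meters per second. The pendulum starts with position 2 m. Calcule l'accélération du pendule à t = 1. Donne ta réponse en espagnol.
Partiendo de la sacudida j(t) = 0, tomamos 1 antiderivada. La antiderivada de la sacudida, con a(0) = 6, da la aceleración: a(t) = 6. Usando a(t) = 6 y sustituyendo t = 1, encontramos a = 6.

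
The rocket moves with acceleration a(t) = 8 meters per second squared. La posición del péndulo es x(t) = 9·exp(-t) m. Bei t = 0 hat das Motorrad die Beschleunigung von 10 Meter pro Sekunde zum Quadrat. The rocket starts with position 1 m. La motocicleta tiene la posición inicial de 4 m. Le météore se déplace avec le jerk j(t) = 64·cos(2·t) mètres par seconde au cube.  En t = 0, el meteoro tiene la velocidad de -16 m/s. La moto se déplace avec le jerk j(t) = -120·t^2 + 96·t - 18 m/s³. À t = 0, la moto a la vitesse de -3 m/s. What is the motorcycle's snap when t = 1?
To solve this, we need to take 1 derivative of our jerk equation j(t) = -120·t^2 + 96·t - 18. Taking d/dt of j(t), we find s(t) = 96 - 240·t. Using s(t) = 96 - 240·t and substituting t = 1, we find s = -144.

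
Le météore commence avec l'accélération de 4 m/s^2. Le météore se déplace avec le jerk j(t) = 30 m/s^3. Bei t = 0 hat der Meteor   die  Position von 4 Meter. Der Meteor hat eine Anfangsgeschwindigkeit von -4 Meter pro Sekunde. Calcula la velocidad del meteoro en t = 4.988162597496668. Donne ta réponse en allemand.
Wir müssen unsere Gleichung für den Ruck j(t) = 30 2-mal integrieren. Durch Integration von dem Ruck und Verwendung der Anfangsbedingung a(0) = 4, erhalten wir a(t) = 30·t + 4. Die Stammfunktion von der Beschleunigung ist die Geschwindigkeit. Mit v(0) = -4 erhalten wir v(t) = 15·t^2 + 4·t - 4. Wir haben die Geschwindigkeit v(t) = 15·t^2 + 4·t - 4. Durch Einsetzen von t = 4.988162597496668: v(4.988162597496668) = 389.179141875957.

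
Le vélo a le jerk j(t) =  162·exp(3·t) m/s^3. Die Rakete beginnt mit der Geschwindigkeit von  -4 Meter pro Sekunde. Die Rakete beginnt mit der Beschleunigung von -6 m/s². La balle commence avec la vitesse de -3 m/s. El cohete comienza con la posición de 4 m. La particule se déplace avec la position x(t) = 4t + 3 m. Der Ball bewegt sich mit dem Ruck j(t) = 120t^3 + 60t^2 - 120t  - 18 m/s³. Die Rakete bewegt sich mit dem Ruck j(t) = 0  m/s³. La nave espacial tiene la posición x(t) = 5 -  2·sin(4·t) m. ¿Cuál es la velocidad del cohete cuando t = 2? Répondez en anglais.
We need to integrate our jerk equation j(t) = 0 2 times. Taking ∫j(t)dt and applying a(0) = -6, we find a(t) = -6. The antiderivative of acceleration is velocity. Using v(0) = -4, we get v(t) = -6·t - 4. We have velocity v(t) = -6·t - 4. Substituting t = 2: v(2) = -16.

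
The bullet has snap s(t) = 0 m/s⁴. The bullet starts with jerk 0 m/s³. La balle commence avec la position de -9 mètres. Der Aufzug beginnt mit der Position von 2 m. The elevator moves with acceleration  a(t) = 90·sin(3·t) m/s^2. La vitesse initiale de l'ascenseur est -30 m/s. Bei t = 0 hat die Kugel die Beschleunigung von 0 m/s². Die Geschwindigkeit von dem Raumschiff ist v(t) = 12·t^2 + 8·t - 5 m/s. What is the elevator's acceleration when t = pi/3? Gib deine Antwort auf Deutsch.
Mit a(t) = 90·sin(3·t) und Einsetzen von t = pi/3, finden wir a = 0.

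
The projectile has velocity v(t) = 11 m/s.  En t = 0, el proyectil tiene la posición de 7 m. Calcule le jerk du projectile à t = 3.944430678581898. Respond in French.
Pour résoudre ceci, nous devons prendre 2 dérivées de notre équation de la vitesse v(t) = 11. En prenant d/dt de v(t), nous trouvons a(t) = 0. En dérivant l'accélération, nous obtenons le jerk: j(t) = 0. De l'équation du jerk j(t) = 0, nous substituons t = 3.944430678581898 pour obtenir j = 0.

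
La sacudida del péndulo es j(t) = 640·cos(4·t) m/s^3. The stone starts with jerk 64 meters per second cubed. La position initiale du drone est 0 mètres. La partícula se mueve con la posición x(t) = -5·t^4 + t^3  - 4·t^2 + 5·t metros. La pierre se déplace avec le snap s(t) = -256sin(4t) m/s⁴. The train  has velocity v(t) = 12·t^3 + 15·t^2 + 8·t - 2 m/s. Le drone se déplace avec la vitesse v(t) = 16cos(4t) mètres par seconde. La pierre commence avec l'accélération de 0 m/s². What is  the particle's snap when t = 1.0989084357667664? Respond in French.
Pour résoudre ceci, nous devons prendre 4 dérivées de notre équation de la position x(t) = -5·t^4 + t^3 - 4·t^2 + 5·t. En prenant d/dt de x(t), nous trouvons v(t) = -20·t^3 + 3·t^2 - 8·t + 5. En dérivant la vitesse, nous obtenons l'accélération: a(t) = -60·t^2 + 6·t - 8. En dérivant l'accélération, nous obtenons le jerk: j(t) = 6 - 120·t. La dérivée du jerk donne le snap: s(t) = -120. De l'équation du snap s(t) = -120, nous substituons t = 1.0989084357667664 pour obtenir s = -120.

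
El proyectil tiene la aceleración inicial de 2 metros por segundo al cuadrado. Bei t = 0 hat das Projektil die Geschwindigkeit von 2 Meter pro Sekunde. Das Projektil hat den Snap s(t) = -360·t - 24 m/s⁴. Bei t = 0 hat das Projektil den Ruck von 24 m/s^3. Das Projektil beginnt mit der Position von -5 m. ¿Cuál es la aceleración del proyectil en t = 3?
Necesitamos integrar nuestra ecuación del snap s(t) = -360·t - 24 2 veces. La antiderivada del snap, con j(0) = 24, da la sacudida: j(t) = -180·t^2 - 24·t + 24. Tomando ∫j(t)dt y aplicando a(0) = 2, encontramos a(t) = -60·t^3 - 12·t^2 + 24·t + 2. Tenemos la aceleración a(t) = -60·t^3 - 12·t^2 + 24·t + 2. Sustituyendo t = 3: a(3) = -1654.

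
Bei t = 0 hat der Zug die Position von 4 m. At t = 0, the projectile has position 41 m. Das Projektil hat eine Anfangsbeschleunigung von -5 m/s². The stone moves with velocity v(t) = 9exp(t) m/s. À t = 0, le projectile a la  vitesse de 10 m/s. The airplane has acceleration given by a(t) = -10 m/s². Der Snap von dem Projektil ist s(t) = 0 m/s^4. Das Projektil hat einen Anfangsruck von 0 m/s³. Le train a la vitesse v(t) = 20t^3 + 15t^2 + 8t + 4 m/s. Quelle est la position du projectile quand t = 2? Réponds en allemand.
Um dies zu lösen, müssen wir 4 Integrale unserer Gleichung für den Snap s(t) = 0 finden. Mit ∫s(t)dt und Anwendung von j(0) = 0, finden wir j(t) = 0. Das Integral von dem Ruck, mit a(0) = -5, ergibt die Beschleunigung: a(t) = -5. Mit ∫a(t)dt und Anwendung von v(0) = 10, finden wir v(t) = 10 - 5·t. Die Stammfunktion von der Geschwindigkeit ist die Position. Mit x(0) = 41 erhalten wir x(t) = -5·t^2/2 + 10·t + 41. Mit x(t) = -5·t^2/2 + 10·t + 41 und Einsetzen von t = 2, finden wir x = 51.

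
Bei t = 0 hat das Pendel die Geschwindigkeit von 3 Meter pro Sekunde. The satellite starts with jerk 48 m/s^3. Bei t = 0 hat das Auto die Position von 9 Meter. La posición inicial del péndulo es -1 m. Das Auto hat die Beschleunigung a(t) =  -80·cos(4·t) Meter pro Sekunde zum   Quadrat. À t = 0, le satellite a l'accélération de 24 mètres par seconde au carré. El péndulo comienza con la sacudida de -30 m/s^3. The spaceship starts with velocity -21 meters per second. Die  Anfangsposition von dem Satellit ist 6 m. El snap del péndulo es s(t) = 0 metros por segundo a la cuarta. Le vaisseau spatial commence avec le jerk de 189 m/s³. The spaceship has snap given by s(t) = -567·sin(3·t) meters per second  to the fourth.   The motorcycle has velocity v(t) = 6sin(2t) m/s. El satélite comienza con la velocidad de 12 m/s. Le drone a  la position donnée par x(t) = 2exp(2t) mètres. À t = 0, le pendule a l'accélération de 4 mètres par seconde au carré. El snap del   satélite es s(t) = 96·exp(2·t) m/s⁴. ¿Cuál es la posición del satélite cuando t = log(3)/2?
Partiendo del snap s(t) = 96·exp(2·t), tomamos 4 antiderivadas. Integrando el snap y usando la condición inicial j(0) = 48, obtenemos j(t) = 48·exp(2·t). Tomando ∫j(t)dt y aplicando a(0) = 24, encontramos a(t) = 24·exp(2·t). La antiderivada de la aceleración, con v(0) = 12, da la velocidad: v(t) = 12·exp(2·t). Integrando la velocidad y usando la condición inicial x(0) = 6, obtenemos x(t) = 6·exp(2·t). Tenemos la posición x(t) = 6·exp(2·t). Sustituyendo t = log(3)/2: x(log(3)/2) = 18.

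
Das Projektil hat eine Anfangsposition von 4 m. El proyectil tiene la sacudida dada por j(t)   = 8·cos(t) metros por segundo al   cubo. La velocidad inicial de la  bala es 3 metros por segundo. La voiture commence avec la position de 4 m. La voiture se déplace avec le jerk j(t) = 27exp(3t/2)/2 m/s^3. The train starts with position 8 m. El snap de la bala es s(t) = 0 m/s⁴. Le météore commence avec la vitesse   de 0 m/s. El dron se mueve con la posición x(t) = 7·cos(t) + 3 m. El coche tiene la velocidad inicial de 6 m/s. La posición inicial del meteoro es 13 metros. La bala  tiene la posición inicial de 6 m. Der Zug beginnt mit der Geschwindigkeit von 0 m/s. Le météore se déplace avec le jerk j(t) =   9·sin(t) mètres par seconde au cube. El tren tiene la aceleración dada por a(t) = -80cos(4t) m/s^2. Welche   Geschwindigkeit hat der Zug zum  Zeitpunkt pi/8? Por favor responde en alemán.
Wir müssen unsere Gleichung für die Beschleunigung a(t) = -80·cos(4·t) 1-mal integrieren. Die Stammfunktion von der Beschleunigung, mit v(0) = 0, ergibt die Geschwindigkeit: v(t) = -20·sin(4·t). Mit v(t) = -20·sin(4·t) und Einsetzen von t = pi/8, finden wir v = -20.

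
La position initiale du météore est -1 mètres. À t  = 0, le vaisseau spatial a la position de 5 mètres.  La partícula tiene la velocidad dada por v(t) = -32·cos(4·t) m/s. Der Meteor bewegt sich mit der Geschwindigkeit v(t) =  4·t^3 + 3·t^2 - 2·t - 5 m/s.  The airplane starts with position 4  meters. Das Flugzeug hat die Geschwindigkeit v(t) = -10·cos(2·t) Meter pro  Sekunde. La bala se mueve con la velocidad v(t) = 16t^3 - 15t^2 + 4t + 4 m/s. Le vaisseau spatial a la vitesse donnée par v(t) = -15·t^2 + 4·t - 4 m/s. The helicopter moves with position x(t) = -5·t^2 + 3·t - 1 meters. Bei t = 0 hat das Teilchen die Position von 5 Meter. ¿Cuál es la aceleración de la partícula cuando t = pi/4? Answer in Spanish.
Debemos derivar nuestra ecuación de la velocidad v(t) = -32·cos(4·t) 1 vez. Derivando la velocidad, obtenemos la aceleración: a(t) = 128·sin(4·t). Usando a(t) = 128·sin(4·t) y sustituyendo t = pi/4, encontramos a = 0.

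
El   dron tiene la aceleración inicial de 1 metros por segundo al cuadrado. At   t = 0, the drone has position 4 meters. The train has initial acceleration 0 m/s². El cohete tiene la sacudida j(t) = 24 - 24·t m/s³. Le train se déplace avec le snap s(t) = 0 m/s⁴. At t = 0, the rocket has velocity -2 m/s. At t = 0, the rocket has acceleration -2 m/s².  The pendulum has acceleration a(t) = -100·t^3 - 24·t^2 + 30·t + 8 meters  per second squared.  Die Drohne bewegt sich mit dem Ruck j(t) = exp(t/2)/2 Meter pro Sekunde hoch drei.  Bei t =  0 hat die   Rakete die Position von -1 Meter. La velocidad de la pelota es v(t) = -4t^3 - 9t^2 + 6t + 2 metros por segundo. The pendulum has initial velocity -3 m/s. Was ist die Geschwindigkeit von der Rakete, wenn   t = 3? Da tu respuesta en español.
Para resolver esto, necesitamos tomar 2 antiderivadas de nuestra ecuación de la sacudida j(t) = 24 - 24·t. La integral de la sacudida es la aceleración. Usando a(0) = -2, obtenemos a(t) = -12·t^2 + 24·t - 2. Integrando la aceleración y usando la condición inicial v(0) = -2, obtenemos v(t) = -4·t^3 + 12·t^2 - 2·t - 2. Usando v(t) = -4·t^3 + 12·t^2 - 2·t - 2 y sustituyendo t = 3, encontramos v = -8.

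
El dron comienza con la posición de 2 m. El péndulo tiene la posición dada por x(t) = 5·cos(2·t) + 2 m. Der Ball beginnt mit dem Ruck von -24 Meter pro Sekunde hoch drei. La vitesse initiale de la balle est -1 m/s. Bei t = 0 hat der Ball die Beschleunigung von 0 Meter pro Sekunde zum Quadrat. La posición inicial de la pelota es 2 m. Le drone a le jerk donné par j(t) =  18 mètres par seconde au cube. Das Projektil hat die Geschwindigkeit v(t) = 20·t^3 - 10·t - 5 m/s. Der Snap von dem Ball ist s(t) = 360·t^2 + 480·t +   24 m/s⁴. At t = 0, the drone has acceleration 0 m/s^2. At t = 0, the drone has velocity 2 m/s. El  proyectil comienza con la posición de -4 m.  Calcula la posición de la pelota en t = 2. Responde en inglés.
We must find the integral of our snap equation s(t) = 360·t^2 + 480·t + 24 4 times. Integrating snap and using the initial condition j(0) = -24, we get j(t) = 120·t^3 + 240·t^2 + 24·t - 24. Integrating jerk and using the initial condition a(0) = 0, we get a(t) = 2·t·(15·t^3 + 40·t^2 + 6·t - 12). Taking ∫a(t)dt and applying v(0) = -1, we find v(t) = 6·t^5 + 20·t^4 + 4·t^3 - 12·t^2 - 1. The integral of velocity is position. Using x(0) = 2, we get x(t) = t^6 + 4·t^5 + t^4 - 4·t^3 - t + 2. We have position x(t) = t^6 + 4·t^5 + t^4 - 4·t^3 - t + 2. Substituting t = 2: x(2) = 176.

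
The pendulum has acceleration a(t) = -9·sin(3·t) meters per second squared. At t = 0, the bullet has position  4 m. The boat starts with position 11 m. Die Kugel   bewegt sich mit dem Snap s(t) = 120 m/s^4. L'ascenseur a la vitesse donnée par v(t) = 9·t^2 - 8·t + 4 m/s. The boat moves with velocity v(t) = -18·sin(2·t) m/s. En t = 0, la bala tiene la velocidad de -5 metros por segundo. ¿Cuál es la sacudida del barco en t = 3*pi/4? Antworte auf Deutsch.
Wir müssen unsere Gleichung für die Geschwindigkeit v(t) = -18·sin(2·t) 2-mal ableiten. Mit d/dt von v(t) finden wir a(t) = -36·cos(2·t). Die Ableitung von der Beschleunigung ergibt den Ruck: j(t) = 72·sin(2·t). Wir haben den Ruck j(t) = 72·sin(2·t). Durch Einsetzen von t = 3*pi/4: j(3*pi/4) = -72.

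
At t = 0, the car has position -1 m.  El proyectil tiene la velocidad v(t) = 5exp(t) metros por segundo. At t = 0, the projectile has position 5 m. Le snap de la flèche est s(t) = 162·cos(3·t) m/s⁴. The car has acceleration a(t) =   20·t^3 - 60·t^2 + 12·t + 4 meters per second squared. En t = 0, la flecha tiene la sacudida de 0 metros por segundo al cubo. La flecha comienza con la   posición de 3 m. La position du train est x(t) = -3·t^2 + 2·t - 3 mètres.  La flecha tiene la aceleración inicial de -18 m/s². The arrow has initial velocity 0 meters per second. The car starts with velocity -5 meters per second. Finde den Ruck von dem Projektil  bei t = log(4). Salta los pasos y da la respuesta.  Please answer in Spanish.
La sacudida en t = log(4) es j = 20.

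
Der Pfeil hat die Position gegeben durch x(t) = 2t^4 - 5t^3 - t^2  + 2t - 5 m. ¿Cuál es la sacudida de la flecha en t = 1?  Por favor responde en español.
Debemos derivar nuestra ecuación de la posición x(t) = 2·t^4 - 5·t^3 - t^2 + 2·t - 5 3 veces. Tomando d/dt de x(t), encontramos v(t) = 8·t^3 - 15·t^2 - 2·t + 2. La derivada de la velocidad da la aceleración: a(t) = 24·t^2 - 30·t - 2. Tomando d/dt de a(t), encontramos j(t) = 48·t - 30. Usando j(t) = 48·t - 30 y sustituyendo t = 1, encontramos j = 18.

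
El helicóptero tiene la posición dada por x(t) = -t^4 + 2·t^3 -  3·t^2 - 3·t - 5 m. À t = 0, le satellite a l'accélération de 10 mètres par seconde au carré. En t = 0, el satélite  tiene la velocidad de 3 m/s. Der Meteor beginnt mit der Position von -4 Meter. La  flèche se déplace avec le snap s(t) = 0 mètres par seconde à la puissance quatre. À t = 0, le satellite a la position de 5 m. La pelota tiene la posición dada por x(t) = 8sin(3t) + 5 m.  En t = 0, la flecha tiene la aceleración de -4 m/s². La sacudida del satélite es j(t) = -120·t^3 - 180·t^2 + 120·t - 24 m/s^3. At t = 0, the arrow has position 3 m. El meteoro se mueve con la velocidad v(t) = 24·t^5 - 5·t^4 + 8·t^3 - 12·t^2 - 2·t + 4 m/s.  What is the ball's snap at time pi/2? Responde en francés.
Nous devons dériver notre équation de la position x(t) = 8·sin(3·t) + 5 4 fois. En prenant d/dt de x(t), nous trouvons v(t) = 24·cos(3·t). En dérivant la vitesse, nous obtenons l'accélération: a(t) = -72·sin(3·t). En dérivant l'accélération, nous obtenons le jerk: j(t) = -216·cos(3·t). En dérivant le jerk, nous obtenons le snap: s(t) = 648·sin(3·t). De l'équation du snap s(t) = 648·sin(3·t), nous substituons t = pi/2 pour obtenir s = -648.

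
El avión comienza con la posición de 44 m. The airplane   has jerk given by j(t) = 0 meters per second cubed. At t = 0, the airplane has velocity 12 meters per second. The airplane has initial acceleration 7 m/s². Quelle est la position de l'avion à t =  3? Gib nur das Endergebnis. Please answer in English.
The answer is 223/2.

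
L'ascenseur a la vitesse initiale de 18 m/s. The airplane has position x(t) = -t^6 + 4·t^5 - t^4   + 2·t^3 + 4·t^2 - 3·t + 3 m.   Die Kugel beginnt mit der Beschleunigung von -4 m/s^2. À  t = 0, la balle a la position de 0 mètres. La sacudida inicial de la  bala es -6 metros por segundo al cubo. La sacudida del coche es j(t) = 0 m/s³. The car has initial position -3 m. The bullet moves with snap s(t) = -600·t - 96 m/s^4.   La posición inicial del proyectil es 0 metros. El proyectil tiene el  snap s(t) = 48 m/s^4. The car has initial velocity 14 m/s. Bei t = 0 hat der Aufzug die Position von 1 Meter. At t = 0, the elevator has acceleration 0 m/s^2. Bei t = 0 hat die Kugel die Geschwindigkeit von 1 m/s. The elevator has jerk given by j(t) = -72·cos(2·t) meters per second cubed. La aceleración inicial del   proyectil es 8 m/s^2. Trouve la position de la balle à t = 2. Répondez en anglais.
Starting from snap s(t) = -600·t - 96, we take 4 antiderivatives. The integral of snap is jerk. Using j(0) = -6, we get j(t) = -300·t^2 - 96·t - 6. The antiderivative of jerk is acceleration. Using a(0) = -4, we get a(t) = -100·t^3 - 48·t^2 - 6·t - 4. Finding the integral of a(t) and using v(0) = 1: v(t) = -25·t^4 - 16·t^3 - 3·t^2 - 4·t + 1. Integrating velocity and using the initial condition x(0) = 0, we get x(t) = -5·t^5 - 4·t^4 - t^3 - 2·t^2 + t. From the given position equation x(t) = -5·t^5 - 4·t^4 - t^3 - 2·t^2 + t, we substitute t = 2 to get x = -238.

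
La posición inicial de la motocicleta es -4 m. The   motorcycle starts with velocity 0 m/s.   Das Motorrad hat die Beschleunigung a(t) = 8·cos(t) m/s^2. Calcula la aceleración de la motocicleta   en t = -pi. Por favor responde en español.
Tenemos la aceleración a(t) = 8·cos(t). Sustituyendo t = -pi: a(-pi) = -8.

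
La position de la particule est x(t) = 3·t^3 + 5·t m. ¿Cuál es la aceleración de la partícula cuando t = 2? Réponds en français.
En partant de la position x(t) = 3·t^3 + 5·t, nous prenons 2 dérivées. En dérivant la position, nous obtenons la vitesse: v(t) = 9·t^2 + 5. En prenant d/dt de v(t), nous trouvons a(t) = 18·t. De l'équation de l'accélération a(t) = 18·t, nous substituons t = 2 pour obtenir a = 36.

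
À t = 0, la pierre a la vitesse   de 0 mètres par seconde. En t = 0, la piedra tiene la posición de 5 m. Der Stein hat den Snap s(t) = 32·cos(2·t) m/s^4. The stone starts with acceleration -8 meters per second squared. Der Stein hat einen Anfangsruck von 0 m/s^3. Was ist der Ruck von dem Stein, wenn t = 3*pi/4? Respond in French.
Nous devons intégrer notre équation du snap s(t) = 32·cos(2·t) 1 fois. En prenant ∫s(t)dt et en appliquant j(0) = 0, nous trouvons j(t) = 16·sin(2·t). En utilisant j(t) = 16·sin(2·t) et en substituant t = 3*pi/4, nous trouvons j = -16.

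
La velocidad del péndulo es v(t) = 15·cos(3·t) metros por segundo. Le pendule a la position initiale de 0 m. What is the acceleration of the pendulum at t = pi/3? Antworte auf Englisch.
Starting from velocity v(t) = 15·cos(3·t), we take 1 derivative. Differentiating velocity, we get acceleration: a(t) = -45·sin(3·t). Using a(t) = -45·sin(3·t) and substituting t = pi/3, we find a = 0.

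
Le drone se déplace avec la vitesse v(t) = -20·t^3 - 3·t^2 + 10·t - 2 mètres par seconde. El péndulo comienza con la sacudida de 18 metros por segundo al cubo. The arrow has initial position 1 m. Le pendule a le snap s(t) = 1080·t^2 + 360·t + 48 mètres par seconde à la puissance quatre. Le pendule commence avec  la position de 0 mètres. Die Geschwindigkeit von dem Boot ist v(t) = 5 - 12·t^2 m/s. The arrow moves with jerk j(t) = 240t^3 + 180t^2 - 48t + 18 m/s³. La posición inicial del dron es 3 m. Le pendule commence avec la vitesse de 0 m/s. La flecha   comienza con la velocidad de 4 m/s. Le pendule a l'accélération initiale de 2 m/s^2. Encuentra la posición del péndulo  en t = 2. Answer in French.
Nous devons intégrer notre équation du snap s(t) = 1080·t^2 + 360·t + 48 4 fois. En intégrant le snap et en utilisant la condition initiale j(0) = 18, nous obtenons j(t) = 360·t^3 + 180·t^2 + 48·t + 18. En intégrant le jerk et en utilisant la condition initiale a(0) = 2, nous obtenons a(t) = 90·t^4 + 60·t^3 + 24·t^2 + 18·t + 2. L'intégrale de l'accélération, avec v(0) = 0, donne la vitesse: v(t) = t·(18·t^4 + 15·t^3 + 8·t^2 + 9·t + 2). En intégrant la vitesse et en utilisant la condition initiale x(0) = 0, nous obtenons x(t) = 3·t^6 + 3·t^5 + 2·t^4 + 3·t^3 + t^2. De l'équation de la position x(t) = 3·t^6 + 3·t^5 + 2·t^4 + 3·t^3 + t^2, nous substituons t = 2 pour obtenir x = 348.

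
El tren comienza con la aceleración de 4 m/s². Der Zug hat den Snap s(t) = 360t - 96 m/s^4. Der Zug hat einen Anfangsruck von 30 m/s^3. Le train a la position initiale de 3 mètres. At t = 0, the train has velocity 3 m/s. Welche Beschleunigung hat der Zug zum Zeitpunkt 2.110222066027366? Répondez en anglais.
To solve this, we need to take 2 integrals of our snap equation s(t) = 360·t - 96. Taking ∫s(t)dt and applying j(0) = 30, we find j(t) = 180·t^2 - 96·t + 30. Taking ∫j(t)dt and applying a(0) = 4, we find a(t) = 60·t^3 - 48·t^2 + 30·t + 4. Using a(t) = 60·t^3 - 48·t^2 + 30·t + 4 and substituting t = 2.110222066027366, we find a = 417.374715478013.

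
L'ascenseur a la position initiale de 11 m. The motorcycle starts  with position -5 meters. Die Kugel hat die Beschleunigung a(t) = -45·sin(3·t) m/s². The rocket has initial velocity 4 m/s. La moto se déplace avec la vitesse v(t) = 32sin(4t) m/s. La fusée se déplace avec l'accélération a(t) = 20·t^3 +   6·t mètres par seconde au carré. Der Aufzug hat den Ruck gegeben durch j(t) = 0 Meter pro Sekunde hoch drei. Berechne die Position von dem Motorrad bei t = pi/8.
Wir müssen unsere Gleichung für die Geschwindigkeit v(t) = 32·sin(4·t) 1-mal integrieren. Das Integral von der Geschwindigkeit ist die Position. Mit x(0) = -5 erhalten wir x(t) = 3 - 8·cos(4·t). Wir haben die Position x(t) = 3 - 8·cos(4·t). Durch Einsetzen von t = pi/8: x(pi/8) = 3.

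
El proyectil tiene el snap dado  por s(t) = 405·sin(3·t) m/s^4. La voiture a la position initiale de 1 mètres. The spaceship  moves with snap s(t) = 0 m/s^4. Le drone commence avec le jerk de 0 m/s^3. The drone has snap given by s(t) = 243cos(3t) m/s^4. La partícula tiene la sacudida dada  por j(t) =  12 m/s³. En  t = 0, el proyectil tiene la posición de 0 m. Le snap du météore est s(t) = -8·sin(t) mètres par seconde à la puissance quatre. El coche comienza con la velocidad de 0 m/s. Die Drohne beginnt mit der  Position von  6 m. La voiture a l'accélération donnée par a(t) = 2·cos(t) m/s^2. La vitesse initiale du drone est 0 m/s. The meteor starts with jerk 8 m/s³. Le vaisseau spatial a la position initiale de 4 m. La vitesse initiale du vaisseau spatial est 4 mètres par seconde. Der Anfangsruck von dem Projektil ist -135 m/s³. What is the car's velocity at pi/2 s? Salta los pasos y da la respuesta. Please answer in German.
v(pi/2) = 2.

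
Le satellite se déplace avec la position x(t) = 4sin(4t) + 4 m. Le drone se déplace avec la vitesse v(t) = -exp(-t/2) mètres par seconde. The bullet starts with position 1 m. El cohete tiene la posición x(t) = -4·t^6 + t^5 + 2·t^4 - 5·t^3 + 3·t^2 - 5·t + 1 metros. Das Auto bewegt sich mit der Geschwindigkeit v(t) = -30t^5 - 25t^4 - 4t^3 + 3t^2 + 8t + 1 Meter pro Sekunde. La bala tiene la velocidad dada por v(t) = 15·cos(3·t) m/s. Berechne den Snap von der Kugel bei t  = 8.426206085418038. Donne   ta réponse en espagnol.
Debemos derivar nuestra ecuación de la velocidad v(t) = 15·cos(3·t) 3 veces. Derivando la velocidad, obtenemos la aceleración: a(t) = -45·sin(3·t). Tomando d/dt de a(t), encontramos j(t) = -135·cos(3·t). La derivada de la sacudida da el snap: s(t) = 405·sin(3·t). Usando s(t) = 405·sin(3·t) y sustituyendo t = 8.426206085418038, encontramos s = 58.8708801719305.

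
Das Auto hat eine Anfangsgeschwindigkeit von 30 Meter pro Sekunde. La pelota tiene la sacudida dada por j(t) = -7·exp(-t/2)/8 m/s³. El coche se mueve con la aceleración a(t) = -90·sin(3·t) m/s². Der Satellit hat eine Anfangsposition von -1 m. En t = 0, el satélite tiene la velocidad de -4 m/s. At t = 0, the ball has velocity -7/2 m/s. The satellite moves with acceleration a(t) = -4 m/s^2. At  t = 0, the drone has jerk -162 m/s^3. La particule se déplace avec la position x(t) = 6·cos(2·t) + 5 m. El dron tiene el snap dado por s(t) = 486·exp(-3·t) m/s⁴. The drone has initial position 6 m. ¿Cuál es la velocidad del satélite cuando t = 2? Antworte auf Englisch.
We must find the antiderivative of our acceleration equation a(t) = -4 1 time. Integrating acceleration and using the initial condition v(0) = -4, we get v(t) = -4·t - 4. From the given velocity equation v(t) = -4·t - 4, we substitute t = 2 to get v = -12.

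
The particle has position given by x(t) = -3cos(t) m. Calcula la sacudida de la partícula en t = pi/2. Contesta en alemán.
Ausgehend von der Position x(t) = -3·cos(t), nehmen wir 3 Ableitungen. Die Ableitung von der Position ergibt die Geschwindigkeit: v(t) = 3·sin(t). Durch Ableiten von der Geschwindigkeit erhalten wir die Beschleunigung: a(t) = 3·cos(t). Mit d/dt von a(t) finden wir j(t) = -3·sin(t). Wir haben den Ruck j(t) = -3·sin(t). Durch Einsetzen von t = pi/2: j(pi/2) = -3.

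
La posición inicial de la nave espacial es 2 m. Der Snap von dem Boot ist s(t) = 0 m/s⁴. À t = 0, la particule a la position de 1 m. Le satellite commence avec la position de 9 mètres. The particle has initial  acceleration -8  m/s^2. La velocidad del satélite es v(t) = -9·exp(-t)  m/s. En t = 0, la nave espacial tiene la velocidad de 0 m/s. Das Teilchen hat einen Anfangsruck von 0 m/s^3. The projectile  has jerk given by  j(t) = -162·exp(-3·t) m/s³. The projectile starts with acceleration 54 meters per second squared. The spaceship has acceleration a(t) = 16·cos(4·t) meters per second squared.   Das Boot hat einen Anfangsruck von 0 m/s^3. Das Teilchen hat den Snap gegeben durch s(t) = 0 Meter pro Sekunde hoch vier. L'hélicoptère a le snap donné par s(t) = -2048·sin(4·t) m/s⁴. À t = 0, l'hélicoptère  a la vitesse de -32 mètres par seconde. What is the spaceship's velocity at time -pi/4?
We must find the antiderivative of our acceleration equation a(t) = 16·cos(4·t) 1 time. The integral of acceleration is velocity. Using v(0) = 0, we get v(t) = 4·sin(4·t). From the given velocity equation v(t) = 4·sin(4·t), we substitute t = -pi/4 to get v = 0.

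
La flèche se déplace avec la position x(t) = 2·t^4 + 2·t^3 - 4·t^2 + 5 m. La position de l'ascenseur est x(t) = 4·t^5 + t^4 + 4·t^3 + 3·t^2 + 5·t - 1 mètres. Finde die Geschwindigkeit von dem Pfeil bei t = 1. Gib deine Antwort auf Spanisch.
Para resolver esto, necesitamos tomar 1 derivada de nuestra ecuación de la posición x(t) = 2·t^4 + 2·t^3 - 4·t^2 + 5. La derivada de la posición da la velocidad: v(t) = 8·t^3 + 6·t^2 - 8·t. Tenemos la velocidad v(t) = 8·t^3 + 6·t^2 - 8·t. Sustituyendo t = 1: v(1) = 6.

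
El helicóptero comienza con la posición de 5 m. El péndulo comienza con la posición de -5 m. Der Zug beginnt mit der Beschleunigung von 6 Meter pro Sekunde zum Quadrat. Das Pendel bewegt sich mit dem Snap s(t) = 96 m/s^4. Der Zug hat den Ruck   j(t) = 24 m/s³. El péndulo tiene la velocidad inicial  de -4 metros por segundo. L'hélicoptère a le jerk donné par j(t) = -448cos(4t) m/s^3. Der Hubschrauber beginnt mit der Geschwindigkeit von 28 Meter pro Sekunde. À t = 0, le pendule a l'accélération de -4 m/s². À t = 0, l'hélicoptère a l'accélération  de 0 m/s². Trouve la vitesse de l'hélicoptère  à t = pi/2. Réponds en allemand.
Wir müssen die Stammfunktion unserer Gleichung für den Ruck j(t) = -448·cos(4·t) 2-mal finden. Durch Integration von dem Ruck und Verwendung der Anfangsbedingung a(0) = 0, erhalten wir a(t) = -112·sin(4·t). Das Integral von der Beschleunigung, mit v(0) = 28, ergibt die Geschwindigkeit: v(t) = 28·cos(4·t). Wir haben die Geschwindigkeit v(t) = 28·cos(4·t). Durch Einsetzen von t = pi/2: v(pi/2) = 28.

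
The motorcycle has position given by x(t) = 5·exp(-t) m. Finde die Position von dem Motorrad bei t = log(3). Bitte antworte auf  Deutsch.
Mit x(t) = 5·exp(-t) und Einsetzen von t = log(3), finden wir x = 5/3.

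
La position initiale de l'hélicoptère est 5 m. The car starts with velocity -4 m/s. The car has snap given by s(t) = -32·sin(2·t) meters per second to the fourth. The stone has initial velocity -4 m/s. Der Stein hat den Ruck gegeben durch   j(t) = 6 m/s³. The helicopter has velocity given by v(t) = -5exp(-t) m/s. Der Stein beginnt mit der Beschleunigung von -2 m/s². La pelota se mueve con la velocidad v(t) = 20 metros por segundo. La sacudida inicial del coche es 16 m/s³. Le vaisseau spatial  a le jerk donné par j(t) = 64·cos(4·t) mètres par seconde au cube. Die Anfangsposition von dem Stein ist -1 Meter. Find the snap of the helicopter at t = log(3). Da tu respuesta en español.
Debemos derivar nuestra ecuación de la velocidad v(t) = -5·exp(-t) 3 veces. La derivada de la velocidad da la aceleración: a(t) = 5·exp(-t). Derivando la aceleración, obtenemos la sacudida: j(t) = -5·exp(-t). La derivada de la sacudida da el snap: s(t) = 5·exp(-t). De la ecuación del snap s(t) = 5·exp(-t), sustituimos t = log(3) para obtener s = 5/3.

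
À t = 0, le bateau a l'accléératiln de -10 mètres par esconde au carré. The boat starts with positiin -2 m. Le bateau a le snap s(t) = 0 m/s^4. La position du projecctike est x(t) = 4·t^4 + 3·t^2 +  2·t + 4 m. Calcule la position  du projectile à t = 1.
De l'équation de la position x(t) = 4·t^4 + 3·t^2 + 2·t + 4, nous substituons t = 1 pour obtenir x = 13.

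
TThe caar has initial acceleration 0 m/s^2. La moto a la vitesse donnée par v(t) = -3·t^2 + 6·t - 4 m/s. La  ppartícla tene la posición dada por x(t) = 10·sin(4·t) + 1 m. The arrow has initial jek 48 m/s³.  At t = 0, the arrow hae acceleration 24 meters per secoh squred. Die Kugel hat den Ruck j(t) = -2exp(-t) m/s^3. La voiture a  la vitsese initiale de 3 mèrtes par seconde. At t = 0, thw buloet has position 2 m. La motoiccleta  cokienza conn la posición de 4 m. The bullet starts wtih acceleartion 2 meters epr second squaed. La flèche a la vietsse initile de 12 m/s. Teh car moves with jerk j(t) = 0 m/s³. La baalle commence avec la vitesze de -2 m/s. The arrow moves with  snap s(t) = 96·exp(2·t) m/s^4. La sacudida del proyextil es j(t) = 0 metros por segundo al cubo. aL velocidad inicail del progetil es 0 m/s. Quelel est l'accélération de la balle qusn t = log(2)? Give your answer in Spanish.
Para resolver esto, necesitamos tomar 1 antiderivada de nuestra ecuación de la sacudida j(t) = -2·exp(-t). La antiderivada de la sacudida, con a(0) = 2, da la aceleración: a(t) = 2·exp(-t). Usando a(t) = 2·exp(-t) y sustituyendo t = log(2), encontramos a = 1.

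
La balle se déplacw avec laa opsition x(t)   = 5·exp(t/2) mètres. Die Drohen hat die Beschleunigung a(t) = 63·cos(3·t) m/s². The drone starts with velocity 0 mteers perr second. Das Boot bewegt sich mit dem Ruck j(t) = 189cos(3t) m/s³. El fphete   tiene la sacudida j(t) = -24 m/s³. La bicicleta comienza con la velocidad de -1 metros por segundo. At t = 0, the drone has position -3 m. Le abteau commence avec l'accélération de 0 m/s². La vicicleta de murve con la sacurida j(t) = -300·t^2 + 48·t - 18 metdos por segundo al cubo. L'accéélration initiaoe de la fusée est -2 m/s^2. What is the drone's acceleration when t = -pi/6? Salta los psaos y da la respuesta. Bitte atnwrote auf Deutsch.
a(-pi/6) = 0.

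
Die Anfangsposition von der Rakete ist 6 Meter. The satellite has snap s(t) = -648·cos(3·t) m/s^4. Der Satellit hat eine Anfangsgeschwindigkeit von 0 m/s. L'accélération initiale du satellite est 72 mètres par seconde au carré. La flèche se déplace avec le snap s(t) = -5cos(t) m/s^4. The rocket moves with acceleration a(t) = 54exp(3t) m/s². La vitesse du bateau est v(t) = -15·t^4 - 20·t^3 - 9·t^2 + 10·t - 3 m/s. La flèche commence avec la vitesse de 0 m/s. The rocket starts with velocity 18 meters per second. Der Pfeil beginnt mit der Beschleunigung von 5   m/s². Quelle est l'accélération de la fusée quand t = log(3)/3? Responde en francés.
Nous avons l'accélération a(t) = 54·exp(3·t). En substituant t = log(3)/3: a(log(3)/3) = 162.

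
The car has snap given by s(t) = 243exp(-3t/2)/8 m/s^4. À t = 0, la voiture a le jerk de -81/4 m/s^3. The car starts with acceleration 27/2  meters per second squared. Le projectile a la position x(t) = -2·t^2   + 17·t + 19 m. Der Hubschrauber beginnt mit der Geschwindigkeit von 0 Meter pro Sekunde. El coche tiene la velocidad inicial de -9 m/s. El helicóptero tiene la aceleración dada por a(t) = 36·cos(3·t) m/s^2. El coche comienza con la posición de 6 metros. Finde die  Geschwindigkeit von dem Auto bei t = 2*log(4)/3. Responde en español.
Necesitamos integrar nuestra ecuación del snap s(t) = 243·exp(-3·t/2)/8 3 veces. Integrando el snap y usando la condición inicial j(0) = -81/4, obtenemos j(t) = -81·exp(-3·t/2)/4. La antiderivada de la sacudida, con a(0) = 27/2, da la aceleración: a(t) = 27·exp(-3·t/2)/2. Tomando ∫a(t)dt y aplicando v(0) = -9, encontramos v(t) = -9·exp(-3·t/2). Tenemos la velocidad v(t) = -9·exp(-3·t/2). Sustituyendo t = 2*log(4)/3: v(2*log(4)/3) = -9/4.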